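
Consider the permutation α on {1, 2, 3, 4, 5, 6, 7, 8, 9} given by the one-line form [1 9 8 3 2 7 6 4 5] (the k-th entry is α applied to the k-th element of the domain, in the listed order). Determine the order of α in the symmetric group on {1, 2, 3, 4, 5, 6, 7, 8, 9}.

Writing α as disjoint cycles, the cycle lengths are 3, 3, 2, 1.
The order of α is the least common multiple of its cycle lengths: lcm(3, 3, 2) = 6.

6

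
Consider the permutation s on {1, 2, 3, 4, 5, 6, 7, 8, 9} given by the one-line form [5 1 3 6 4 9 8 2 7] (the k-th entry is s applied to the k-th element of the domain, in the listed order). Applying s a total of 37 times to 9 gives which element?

5

Tracing 9 → 7 → … returns to 9 after 8 steps, so 9 lies in an 8-cycle (1 5 4 6 9 7 8 2).
Powers repeat with period 8 on this cycle, and 37 mod 8 = 5, so s^37(9) = s^5(9).
Stepping 5 places around the cycle: 9 → 7 → 8 → 2 → 1 → 5.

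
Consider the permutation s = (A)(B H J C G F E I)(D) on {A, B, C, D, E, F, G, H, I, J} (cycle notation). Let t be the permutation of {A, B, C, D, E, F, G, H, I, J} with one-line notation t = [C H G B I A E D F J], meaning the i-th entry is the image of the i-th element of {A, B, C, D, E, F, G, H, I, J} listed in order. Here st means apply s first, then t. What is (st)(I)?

First apply s: s(I) = B, then t(B) = H. Thus (st)(I) = H.

H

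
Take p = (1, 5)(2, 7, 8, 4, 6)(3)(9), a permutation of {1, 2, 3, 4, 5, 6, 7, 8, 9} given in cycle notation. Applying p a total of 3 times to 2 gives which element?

4

2 lies in the 5-cycle (2, 7, 8, 4, 6).
Advancing 3 steps from 2: 2 → 7 → 8 → 4.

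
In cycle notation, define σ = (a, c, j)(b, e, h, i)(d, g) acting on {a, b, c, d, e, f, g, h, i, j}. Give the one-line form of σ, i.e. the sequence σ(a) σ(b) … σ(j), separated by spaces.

c e j g h f d i b a

Image by image: a→c, b→e, c→j, d→g, e→h, f→f, g→d, h→i, i→b, j→a.
Listing these in domain order gives c e j g h f d i b a.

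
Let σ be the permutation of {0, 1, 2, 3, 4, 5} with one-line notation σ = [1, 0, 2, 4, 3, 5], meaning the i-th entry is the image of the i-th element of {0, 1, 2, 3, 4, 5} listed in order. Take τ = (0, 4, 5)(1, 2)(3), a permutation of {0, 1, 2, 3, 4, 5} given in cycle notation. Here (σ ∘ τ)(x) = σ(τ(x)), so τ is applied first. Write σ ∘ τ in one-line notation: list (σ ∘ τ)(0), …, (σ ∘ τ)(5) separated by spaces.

(σ ∘ τ)(x) = σ(τ(x)). Computing each image: σ(τ(0)) = σ(4) = 3, σ(τ(1)) = σ(2) = 2, σ(τ(2)) = σ(1) = 0, σ(τ(3)) = σ(3) = 4, σ(τ(4)) = σ(5) = 5, σ(τ(5)) = σ(0) = 1.
Hence σ ∘ τ = [3 2 0 4 5 1].

3 2 0 4 5 1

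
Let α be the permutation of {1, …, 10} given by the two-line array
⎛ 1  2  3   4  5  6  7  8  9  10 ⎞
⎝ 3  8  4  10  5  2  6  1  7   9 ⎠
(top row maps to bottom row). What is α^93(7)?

Tracing 7 → 6 → … returns to 7 after 9 steps, so 7 lies in a 9-cycle (1 3 4 10 9 7 6 2 8).
Powers repeat with period 9 on this cycle, and 93 mod 9 = 3, so α^93(7) = α^3(7).
Stepping 3 places around the cycle: 7 → 6 → 2 → 8.

8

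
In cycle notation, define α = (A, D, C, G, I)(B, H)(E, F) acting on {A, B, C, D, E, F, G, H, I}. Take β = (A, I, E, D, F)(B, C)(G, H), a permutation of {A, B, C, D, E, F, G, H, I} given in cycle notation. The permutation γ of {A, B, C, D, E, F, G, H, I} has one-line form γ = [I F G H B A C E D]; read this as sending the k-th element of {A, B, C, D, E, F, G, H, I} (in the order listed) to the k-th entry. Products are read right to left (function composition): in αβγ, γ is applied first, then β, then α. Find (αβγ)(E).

(αβγ)(E) = α(β(γ(E))). γ(E) = B, then β(B) = C, then α(C) = G, so the result is G.

G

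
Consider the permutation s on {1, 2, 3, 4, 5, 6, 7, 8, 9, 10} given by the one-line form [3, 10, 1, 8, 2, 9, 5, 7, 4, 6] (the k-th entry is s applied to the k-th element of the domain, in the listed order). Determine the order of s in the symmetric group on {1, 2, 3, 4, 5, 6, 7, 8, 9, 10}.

Decomposing into disjoint cycles gives cycle lengths 8, 2.
The order is lcm(8, 2) = 8.

8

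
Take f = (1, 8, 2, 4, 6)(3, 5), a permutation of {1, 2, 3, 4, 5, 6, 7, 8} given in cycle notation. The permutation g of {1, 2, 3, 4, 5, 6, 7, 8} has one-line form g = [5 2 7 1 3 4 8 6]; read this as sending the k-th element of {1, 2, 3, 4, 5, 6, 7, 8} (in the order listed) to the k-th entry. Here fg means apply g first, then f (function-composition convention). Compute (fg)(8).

First apply g: g(8) = 6, then f(6) = 1. Thus (fg)(8) = 1.

1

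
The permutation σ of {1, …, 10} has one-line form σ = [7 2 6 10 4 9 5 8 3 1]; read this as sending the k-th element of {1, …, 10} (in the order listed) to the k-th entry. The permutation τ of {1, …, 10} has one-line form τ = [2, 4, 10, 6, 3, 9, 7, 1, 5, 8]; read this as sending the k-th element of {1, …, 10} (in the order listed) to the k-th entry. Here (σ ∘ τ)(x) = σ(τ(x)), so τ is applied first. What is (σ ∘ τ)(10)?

First apply τ: τ(10) = 8, then σ(8) = 8. Thus (σ ∘ τ)(10) = 8.

8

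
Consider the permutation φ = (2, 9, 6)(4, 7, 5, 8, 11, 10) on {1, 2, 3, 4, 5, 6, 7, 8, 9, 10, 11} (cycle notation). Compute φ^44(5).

5 lies in the 6-cycle (4, 7, 5, 8, 11, 10).
Powers repeat with period 6 on this cycle, and 44 mod 6 = 2, so φ^44(5) = φ^2(5).
Advancing 2 steps from 5: 5 → 8 → 11.

11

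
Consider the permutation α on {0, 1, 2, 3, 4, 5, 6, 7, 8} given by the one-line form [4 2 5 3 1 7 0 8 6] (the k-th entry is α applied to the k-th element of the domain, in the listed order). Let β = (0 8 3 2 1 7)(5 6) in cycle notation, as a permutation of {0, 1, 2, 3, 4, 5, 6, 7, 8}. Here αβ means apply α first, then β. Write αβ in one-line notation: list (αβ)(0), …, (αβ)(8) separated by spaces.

(αβ)(x) = β(α(x)). Computing each image: β(α(0)) = β(4) = 4, β(α(1)) = β(2) = 1, β(α(2)) = β(5) = 6, β(α(3)) = β(3) = 2, β(α(4)) = β(1) = 7, β(α(5)) = β(7) = 0, β(α(6)) = β(0) = 8, β(α(7)) = β(8) = 3, β(α(8)) = β(6) = 5.
Hence αβ = [4 1 6 2 7 0 8 3 5].

4 1 6 2 7 0 8 3 5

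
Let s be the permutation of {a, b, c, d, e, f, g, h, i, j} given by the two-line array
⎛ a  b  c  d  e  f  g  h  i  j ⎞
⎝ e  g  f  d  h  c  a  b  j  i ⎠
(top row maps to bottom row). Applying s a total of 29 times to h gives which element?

Tracing h → b → … returns to h after 5 steps, so h lies in a 5-cycle (a, e, h, b, g).
On a 5-cycle, s^5 is the identity, so s^29 = s^4 there (29 ≡ 4 mod 5).
Advancing 4 steps from h: h → b → g → a → e.

e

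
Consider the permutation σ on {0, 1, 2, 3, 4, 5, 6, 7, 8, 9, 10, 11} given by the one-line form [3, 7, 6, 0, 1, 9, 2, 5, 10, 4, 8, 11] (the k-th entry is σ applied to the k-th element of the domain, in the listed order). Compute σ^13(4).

5

Tracing 4 → 1 → … returns to 4 after 5 steps, so 4 lies in a 5-cycle (1 7 5 9 4).
Powers repeat with period 5 on this cycle, and 13 mod 5 = 3, so σ^13(4) = σ^3(4).
Advancing 3 steps from 4: 4 → 1 → 7 → 5.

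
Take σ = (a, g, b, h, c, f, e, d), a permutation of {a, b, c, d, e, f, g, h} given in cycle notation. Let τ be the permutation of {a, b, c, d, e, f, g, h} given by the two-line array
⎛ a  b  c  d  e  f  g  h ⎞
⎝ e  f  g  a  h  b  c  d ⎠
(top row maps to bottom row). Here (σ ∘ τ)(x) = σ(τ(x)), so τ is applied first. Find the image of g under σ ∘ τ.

f

(σ ∘ τ)(g) = σ(τ(g)). τ(g) = c, then σ(c) = f. So (σ ∘ τ)(g) = f.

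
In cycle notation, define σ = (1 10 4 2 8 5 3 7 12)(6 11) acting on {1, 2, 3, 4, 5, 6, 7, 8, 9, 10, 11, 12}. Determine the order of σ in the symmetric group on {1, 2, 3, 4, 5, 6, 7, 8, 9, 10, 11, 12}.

The cycle type of σ is (9, 2, 1).
The order of σ is the least common multiple of its cycle lengths: lcm(9, 2) = 18.

18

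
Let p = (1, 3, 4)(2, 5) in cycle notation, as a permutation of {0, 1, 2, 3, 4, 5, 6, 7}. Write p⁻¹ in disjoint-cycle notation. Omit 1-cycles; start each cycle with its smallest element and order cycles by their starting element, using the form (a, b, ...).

Inverting a permutation written in cycle notation just reverses the order within every cycle.
After reversing and putting each cycle's least element first, p⁻¹ = (1, 4, 3)(2, 5).

(1, 4, 3)(2, 5)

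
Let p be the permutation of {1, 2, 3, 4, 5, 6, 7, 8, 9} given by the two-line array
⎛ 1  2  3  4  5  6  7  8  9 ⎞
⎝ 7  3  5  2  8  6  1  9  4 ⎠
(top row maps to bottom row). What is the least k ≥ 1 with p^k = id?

6

Decomposing into disjoint cycles gives cycle lengths 6, 2, 1.
Since disjoint cycles commute, ord(p) = lcm(6, 2) = 6.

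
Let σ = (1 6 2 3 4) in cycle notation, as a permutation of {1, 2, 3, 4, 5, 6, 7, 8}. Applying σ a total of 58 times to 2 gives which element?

1

2 lies in the 5-cycle (1 6 2 3 4).
Powers repeat with period 5 on this cycle, and 58 mod 5 = 3, so σ^58(2) = σ^3(2).
Stepping 3 places around the cycle: 2 → 3 → 4 → 1.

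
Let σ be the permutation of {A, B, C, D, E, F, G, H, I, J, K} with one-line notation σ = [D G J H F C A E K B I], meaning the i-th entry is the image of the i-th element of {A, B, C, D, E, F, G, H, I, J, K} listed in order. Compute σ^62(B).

Tracing B → G → … returns to B after 9 steps, so B lies in a 9-cycle (A D H E F C J B G).
On a 9-cycle, σ^9 is the identity, so σ^62 = σ^8 there (62 ≡ 8 mod 9).
Advancing 8 steps from B: B → G → A → D → H → E → F → C → J.

J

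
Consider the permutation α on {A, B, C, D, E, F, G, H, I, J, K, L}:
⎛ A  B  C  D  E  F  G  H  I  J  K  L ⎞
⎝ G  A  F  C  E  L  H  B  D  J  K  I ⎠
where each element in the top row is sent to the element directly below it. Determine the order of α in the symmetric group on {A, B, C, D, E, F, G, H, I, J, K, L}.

20

Decomposing into disjoint cycles gives cycle lengths 5, 4, 1, 1, 1.
The order of α is the least common multiple of its cycle lengths: lcm(5, 4) = 20.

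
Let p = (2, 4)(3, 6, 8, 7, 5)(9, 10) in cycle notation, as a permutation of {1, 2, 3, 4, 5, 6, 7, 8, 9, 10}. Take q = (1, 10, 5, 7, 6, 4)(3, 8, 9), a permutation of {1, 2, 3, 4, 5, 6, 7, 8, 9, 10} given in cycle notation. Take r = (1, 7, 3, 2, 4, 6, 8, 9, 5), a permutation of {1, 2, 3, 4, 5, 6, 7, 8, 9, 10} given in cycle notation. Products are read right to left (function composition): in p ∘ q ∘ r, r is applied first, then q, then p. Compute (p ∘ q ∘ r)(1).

8

Apply the permutations in order: r(1) = 7, then q(7) = 6, then p(6) = 8. So (p ∘ q ∘ r)(1) = 8.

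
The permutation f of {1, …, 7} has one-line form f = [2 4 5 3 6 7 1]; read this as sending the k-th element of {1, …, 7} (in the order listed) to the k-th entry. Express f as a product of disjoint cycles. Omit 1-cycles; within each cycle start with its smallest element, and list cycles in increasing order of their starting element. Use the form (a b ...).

From 1: 1 → 2 → 4 → 3 → 5 → 6 → 7 → 1, closing the cycle (1 2 4 3 5 6 7).
Repeating from the next unused element and collecting all non-trivial cycles gives (1 2 4 3 5 6 7).

(1 2 4 3 5 6 7)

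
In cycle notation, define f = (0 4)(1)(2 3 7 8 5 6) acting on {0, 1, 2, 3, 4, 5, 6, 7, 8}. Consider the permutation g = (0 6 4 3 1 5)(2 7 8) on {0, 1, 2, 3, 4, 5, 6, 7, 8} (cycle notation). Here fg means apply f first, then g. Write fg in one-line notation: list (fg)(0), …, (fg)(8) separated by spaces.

3 5 1 8 6 4 7 2 0

(fg)(x) = g(f(x)). Computing each image: g(f(0)) = g(4) = 3, g(f(1)) = g(1) = 5, g(f(2)) = g(3) = 1, g(f(3)) = g(7) = 8, g(f(4)) = g(0) = 6, g(f(5)) = g(6) = 4, g(f(6)) = g(2) = 7, g(f(7)) = g(8) = 2, g(f(8)) = g(5) = 0.
Hence fg = [3 5 1 8 6 4 7 2 0].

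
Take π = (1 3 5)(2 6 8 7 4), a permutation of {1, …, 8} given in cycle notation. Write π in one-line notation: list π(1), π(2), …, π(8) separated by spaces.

Image by image: 1↦3, 2↦6, 3↦5, 4↦2, 5↦1, 6↦8, 7↦4, 8↦7.
So the one-line form is 3 6 5 2 1 8 4 7.

3 6 5 2 1 8 4 7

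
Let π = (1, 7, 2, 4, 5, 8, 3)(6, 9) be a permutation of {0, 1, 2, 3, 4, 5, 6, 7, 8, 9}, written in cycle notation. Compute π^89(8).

8 lies in the 7-cycle (1, 7, 2, 4, 5, 8, 3).
On a 7-cycle, π^7 is the identity, so π^89 = π^5 there (89 ≡ 5 mod 7).
Stepping 5 places around the cycle: 8 → 3 → 1 → 7 → 2 → 4.

4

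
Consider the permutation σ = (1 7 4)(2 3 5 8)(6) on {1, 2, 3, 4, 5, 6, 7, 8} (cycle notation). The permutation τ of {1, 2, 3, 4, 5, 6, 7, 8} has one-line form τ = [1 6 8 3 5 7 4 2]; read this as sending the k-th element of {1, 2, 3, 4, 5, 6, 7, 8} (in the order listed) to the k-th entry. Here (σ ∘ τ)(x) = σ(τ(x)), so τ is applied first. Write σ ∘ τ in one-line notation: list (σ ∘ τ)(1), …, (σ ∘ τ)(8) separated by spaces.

7 6 2 5 8 4 1 3

For each element, apply τ then σ: 1 → 1 → 7; 2 → 6 → 6; 3 → 8 → 2; 4 → 3 → 5; 5 → 5 → 8; 6 → 7 → 4; 7 → 4 → 1; 8 → 2 → 3.
Collecting the images, σ ∘ τ = [7 6 2 5 8 4 1 3].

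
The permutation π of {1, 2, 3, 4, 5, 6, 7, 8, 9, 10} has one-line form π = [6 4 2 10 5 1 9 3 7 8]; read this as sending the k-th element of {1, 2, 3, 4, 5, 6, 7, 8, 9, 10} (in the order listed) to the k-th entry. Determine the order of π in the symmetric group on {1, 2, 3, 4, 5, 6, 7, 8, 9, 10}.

Decomposing into disjoint cycles gives cycle lengths 5, 2, 2, 1.
Since disjoint cycles commute, ord(π) = lcm(5, 2, 2) = 10.

10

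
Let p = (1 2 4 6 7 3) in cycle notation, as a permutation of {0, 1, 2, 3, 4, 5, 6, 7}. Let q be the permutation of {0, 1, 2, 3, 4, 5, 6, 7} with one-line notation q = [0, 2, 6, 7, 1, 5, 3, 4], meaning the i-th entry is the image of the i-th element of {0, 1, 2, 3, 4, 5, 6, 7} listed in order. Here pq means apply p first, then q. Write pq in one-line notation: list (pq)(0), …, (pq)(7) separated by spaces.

For each element, apply p then q: 0 → 0 → 0; 1 → 2 → 6; 2 → 4 → 1; 3 → 1 → 2; 4 → 6 → 3; 5 → 5 → 5; 6 → 7 → 4; 7 → 3 → 7.
Collecting the images, pq = [0 6 1 2 3 5 4 7].

0 6 1 2 3 5 4 7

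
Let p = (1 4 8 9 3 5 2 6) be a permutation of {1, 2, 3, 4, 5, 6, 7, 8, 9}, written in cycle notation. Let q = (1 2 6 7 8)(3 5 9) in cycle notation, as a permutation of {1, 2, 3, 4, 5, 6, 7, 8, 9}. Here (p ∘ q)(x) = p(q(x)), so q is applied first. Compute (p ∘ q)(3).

2

(p ∘ q)(3) = p(q(3)). q(3) = 5, then p(5) = 2. So (p ∘ q)(3) = 2.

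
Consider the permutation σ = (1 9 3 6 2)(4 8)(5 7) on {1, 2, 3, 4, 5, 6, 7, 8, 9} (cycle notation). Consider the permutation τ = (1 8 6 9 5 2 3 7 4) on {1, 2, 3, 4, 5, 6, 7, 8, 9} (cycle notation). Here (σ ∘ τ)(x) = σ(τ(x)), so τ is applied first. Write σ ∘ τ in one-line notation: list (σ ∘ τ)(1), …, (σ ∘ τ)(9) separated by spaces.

4 6 5 9 1 3 8 2 7

(σ ∘ τ)(x) = σ(τ(x)). Computing each image: σ(τ(1)) = σ(8) = 4, σ(τ(2)) = σ(3) = 6, σ(τ(3)) = σ(7) = 5, σ(τ(4)) = σ(1) = 9, σ(τ(5)) = σ(2) = 1, σ(τ(6)) = σ(9) = 3, σ(τ(7)) = σ(4) = 8, σ(τ(8)) = σ(6) = 2, σ(τ(9)) = σ(5) = 7.
Hence σ ∘ τ = [4 6 5 9 1 3 8 2 7].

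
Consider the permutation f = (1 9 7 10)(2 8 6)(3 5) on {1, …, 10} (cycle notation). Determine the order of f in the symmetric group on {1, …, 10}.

The cycle type of f is (4, 3, 2, 1).
The order of f is the least common multiple of its cycle lengths: lcm(4, 3, 2) = 12.

12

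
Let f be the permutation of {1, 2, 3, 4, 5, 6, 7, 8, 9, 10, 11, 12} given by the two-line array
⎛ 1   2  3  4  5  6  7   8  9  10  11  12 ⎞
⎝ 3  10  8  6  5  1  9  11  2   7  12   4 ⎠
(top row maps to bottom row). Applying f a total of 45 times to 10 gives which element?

7

Tracing 10 → 7 → … returns to 10 after 4 steps, so 10 lies in a 4-cycle (2 10 7 9).
Powers repeat with period 4 on this cycle, and 45 mod 4 = 1, so f^45(10) = f^1(10).
Advancing 1 step from 10: 10 → 7.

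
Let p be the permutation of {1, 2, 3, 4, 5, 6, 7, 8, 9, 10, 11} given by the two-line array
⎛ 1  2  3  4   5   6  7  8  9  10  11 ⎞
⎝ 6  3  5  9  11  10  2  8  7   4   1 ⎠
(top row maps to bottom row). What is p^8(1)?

5

Tracing 1 → 6 → … returns to 1 after 10 steps, so 1 lies in a 10-cycle (1, 6, 10, 4, 9, 7, 2, 3, 5, 11).
Advancing 8 steps from 1: 1 → 6 → 10 → 4 → 9 → 7 → 2 → 3 → 5.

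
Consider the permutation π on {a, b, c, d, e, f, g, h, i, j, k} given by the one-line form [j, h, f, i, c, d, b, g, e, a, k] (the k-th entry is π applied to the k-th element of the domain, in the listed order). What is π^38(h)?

Tracing h → g → … returns to h after 3 steps, so h lies in a 3-cycle (b h g).
Powers repeat with period 3 on this cycle, and 38 mod 3 = 2, so π^38(h) = π^2(h).
Advancing 2 steps from h: h → g → b.

b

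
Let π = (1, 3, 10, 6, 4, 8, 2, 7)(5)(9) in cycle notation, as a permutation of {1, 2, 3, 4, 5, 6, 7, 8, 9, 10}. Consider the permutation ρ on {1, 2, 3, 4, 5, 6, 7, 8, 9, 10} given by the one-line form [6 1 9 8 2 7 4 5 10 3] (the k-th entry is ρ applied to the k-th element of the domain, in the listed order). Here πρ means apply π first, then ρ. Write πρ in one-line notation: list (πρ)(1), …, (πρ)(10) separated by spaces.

9 4 3 5 2 8 6 1 10 7

(πρ)(x) = ρ(π(x)). Computing each image: ρ(π(1)) = ρ(3) = 9, ρ(π(2)) = ρ(7) = 4, ρ(π(3)) = ρ(10) = 3, ρ(π(4)) = ρ(8) = 5, ρ(π(5)) = ρ(5) = 2, ρ(π(6)) = ρ(4) = 8, ρ(π(7)) = ρ(1) = 6, ρ(π(8)) = ρ(2) = 1, ρ(π(9)) = ρ(9) = 10, ρ(π(10)) = ρ(6) = 7.
Hence πρ = [9 4 3 5 2 8 6 1 10 7].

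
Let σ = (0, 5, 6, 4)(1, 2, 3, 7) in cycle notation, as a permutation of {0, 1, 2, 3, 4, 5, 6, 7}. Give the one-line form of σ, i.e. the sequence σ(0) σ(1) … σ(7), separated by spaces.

Image by image: 0↦5, 1↦2, 2↦3, 3↦7, 4↦0, 5↦6, 6↦4, 7↦1.
Listing these in domain order gives 5 2 3 7 0 6 4 1.

5 2 3 7 0 6 4 1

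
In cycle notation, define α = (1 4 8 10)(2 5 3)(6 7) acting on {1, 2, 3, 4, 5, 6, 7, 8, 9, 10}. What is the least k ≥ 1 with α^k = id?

The cycle type of α is (4, 3, 2, 1).
The order is lcm(4, 3, 2) = 12.

12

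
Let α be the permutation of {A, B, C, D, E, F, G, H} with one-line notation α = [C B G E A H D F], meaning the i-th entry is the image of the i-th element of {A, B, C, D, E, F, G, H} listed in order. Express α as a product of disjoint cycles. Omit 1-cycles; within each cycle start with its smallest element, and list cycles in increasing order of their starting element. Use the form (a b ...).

From A: A → C → G → D → E → A, closing the cycle (A C G D E).
Continuing from each remaining unvisited element yields (A C G D E)(F H).

(A C G D E)(F H)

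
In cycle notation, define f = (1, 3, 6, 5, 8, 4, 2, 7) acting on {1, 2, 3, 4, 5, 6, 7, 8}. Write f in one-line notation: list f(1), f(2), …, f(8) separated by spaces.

Each element maps to the next entry in its cycle (wrapping to the front): 1→3, 2→7, 3→6, 4→2, 5→8, 6→5, 7→1, 8→4.
So the one-line form is 3 7 6 2 8 5 1 4.

3 7 6 2 8 5 1 4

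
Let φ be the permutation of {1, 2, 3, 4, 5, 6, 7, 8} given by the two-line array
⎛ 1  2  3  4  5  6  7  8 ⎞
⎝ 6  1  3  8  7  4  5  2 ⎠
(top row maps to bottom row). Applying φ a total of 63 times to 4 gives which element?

1

Tracing 4 → 8 → … returns to 4 after 5 steps, so 4 lies in a 5-cycle (1 6 4 8 2).
Powers repeat with period 5 on this cycle, and 63 mod 5 = 3, so φ^63(4) = φ^3(4).
Advancing 3 steps from 4: 4 → 8 → 2 → 1.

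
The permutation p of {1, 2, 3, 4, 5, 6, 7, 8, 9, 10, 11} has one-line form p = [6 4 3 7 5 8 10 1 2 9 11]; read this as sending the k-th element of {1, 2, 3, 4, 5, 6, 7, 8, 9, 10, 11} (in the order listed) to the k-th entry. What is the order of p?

15

Writing p as disjoint cycles, the cycle lengths are 5, 3, 1, 1, 1.
Since disjoint cycles commute, ord(p) = lcm(5, 3) = 15.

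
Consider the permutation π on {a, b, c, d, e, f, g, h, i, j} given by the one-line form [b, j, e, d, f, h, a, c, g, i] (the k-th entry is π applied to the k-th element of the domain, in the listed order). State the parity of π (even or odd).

odd

In disjoint-cycle form the cycle lengths are 5, 4, 1.
A cycle of length ℓ contributes ℓ−1 transpositions, so π is a product of 4 + 3 = 7 transpositions — odd.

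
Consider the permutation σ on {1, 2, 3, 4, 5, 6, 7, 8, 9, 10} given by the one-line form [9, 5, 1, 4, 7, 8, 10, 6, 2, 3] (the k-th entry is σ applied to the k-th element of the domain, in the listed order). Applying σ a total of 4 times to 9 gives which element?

10

Tracing 9 → 2 → … returns to 9 after 7 steps, so 9 lies in a 7-cycle (1 9 2 5 7 10 3).
Stepping 4 places around the cycle: 9 → 2 → 5 → 7 → 10.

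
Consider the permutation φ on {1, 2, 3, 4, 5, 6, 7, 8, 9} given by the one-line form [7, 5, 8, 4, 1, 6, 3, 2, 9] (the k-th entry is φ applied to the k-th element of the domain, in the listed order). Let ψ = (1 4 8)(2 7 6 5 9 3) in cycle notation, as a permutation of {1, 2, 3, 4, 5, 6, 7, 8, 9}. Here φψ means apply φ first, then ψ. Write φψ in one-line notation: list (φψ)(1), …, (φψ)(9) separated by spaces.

6 9 1 8 4 5 2 7 3

(φψ)(x) = ψ(φ(x)). Computing each image: ψ(φ(1)) = ψ(7) = 6, ψ(φ(2)) = ψ(5) = 9, ψ(φ(3)) = ψ(8) = 1, ψ(φ(4)) = ψ(4) = 8, ψ(φ(5)) = ψ(1) = 4, ψ(φ(6)) = ψ(6) = 5, ψ(φ(7)) = ψ(3) = 2, ψ(φ(8)) = ψ(2) = 7, ψ(φ(9)) = ψ(9) = 3.
Hence φψ = [6 9 1 8 4 5 2 7 3].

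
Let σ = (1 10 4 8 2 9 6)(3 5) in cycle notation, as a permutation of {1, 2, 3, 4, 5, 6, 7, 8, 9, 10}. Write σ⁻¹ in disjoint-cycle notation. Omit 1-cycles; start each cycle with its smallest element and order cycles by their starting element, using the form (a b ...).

If σ sends a → b within a cycle, σ⁻¹ sends b → a; equivalently, reverse each cycle.
After reversing and putting each cycle's least element first, σ⁻¹ = (1 6 9 2 8 4 10)(3 5).

(1 6 9 2 8 4 10)(3 5)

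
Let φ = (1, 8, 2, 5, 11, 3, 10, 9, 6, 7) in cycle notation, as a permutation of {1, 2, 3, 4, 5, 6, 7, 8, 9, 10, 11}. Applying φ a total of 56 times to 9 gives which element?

9 lies in the 10-cycle (1, 8, 2, 5, 11, 3, 10, 9, 6, 7).
On a 10-cycle, φ^10 is the identity, so φ^56 = φ^6 there (56 ≡ 6 mod 10).
Advancing 6 steps from 9: 9 → 6 → 7 → 1 → 8 → 2 → 5.

5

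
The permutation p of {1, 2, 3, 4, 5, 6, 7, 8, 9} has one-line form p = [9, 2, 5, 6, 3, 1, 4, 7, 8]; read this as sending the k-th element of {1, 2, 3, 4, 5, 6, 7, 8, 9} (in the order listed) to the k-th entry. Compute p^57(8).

Tracing 8 → 7 → … returns to 8 after 6 steps, so 8 lies in a 6-cycle (1 9 8 7 4 6).
Since the cycle has length 6, p^57 acts on it the same as p^3 (57 mod 6 = 3).
Advancing 3 steps from 8: 8 → 7 → 4 → 6.

6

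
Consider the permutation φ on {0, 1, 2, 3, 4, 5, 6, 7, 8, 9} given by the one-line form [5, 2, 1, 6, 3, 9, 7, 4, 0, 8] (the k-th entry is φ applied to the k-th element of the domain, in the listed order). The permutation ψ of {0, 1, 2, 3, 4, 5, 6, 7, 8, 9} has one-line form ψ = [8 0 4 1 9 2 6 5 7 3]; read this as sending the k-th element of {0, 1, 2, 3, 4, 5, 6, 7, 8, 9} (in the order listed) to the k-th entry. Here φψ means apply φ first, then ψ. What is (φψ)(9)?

7

φ(9) = 8, then ψ(8) = 7; composing gives (φψ)(9) = 7.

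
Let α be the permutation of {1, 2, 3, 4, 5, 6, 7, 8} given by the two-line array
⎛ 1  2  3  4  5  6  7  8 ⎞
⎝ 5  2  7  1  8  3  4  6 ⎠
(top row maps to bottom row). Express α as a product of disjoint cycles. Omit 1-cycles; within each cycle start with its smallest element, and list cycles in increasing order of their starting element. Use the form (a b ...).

(1 5 8 6 3 7 4)

From 1: 1 → 5 → 8 → 6 → 3 → 7 → 4 → 1, closing the cycle (1 5 8 6 3 7 4).
Repeating from the next unused element and collecting all non-trivial cycles gives (1 5 8 6 3 7 4).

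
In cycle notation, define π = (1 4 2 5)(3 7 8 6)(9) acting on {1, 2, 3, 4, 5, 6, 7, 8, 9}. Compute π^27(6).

8

6 lies in the 4-cycle (3 7 8 6).
Powers repeat with period 4 on this cycle, and 27 mod 4 = 3, so π^27(6) = π^3(6).
Advancing 3 steps from 6: 6 → 3 → 7 → 8.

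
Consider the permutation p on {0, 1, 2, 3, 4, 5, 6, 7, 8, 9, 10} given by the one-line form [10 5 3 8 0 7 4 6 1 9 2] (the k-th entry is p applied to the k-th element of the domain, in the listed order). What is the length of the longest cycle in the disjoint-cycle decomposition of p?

10

Decomposing into disjoint cycles gives (0 10 2 3 8 1 5 7 6 4); the longest has length 10.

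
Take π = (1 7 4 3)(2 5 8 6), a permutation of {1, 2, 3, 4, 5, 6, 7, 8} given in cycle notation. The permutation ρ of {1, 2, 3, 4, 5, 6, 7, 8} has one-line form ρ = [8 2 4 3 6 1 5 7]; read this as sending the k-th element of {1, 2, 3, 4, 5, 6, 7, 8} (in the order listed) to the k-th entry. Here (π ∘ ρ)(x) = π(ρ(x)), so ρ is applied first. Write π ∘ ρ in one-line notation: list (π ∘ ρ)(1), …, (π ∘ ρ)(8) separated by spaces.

6 5 3 1 2 7 8 4

Chase each element through ρ then π: 1 → 8 → 6; 2 → 2 → 5; 3 → 4 → 3; 4 → 3 → 1; 5 → 6 → 2; 6 → 1 → 7; 7 → 5 → 8; 8 → 7 → 4.
So π ∘ ρ in one-line form is 6 5 3 1 2 7 8 4.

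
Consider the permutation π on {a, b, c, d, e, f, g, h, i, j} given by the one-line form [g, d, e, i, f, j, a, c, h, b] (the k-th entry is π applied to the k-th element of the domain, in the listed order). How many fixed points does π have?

0

No element satisfies π(x) = x, so there are 0 fixed points.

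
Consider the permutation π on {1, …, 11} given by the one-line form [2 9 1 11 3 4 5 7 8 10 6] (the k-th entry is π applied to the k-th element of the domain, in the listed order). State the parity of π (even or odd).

even

In disjoint-cycle form the cycle lengths are 7, 3, 1.
A cycle of length ℓ contributes ℓ−1 transpositions, so π is a product of 6 + 2 = 8 transpositions — even.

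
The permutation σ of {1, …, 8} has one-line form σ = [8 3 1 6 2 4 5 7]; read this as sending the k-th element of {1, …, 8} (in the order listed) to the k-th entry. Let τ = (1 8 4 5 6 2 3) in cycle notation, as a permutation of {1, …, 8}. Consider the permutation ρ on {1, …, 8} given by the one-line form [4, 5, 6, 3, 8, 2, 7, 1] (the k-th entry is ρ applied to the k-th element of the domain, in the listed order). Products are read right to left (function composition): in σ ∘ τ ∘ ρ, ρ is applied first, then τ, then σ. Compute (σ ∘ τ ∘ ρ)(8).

Chase 8: ρ(8) = 1; τ(1) = 8; σ(8) = 7. Hence (σ ∘ τ ∘ ρ)(8) = 7.

7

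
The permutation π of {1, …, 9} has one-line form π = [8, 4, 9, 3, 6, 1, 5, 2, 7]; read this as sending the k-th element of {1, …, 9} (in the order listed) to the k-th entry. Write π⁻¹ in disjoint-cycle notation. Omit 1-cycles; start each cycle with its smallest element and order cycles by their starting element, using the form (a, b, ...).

The cycle decomposition of π is (1, 8, 2, 4, 3, 9, 7, 5, 6).
Reversing each cycle (and rotating so the smallest element leads) gives π⁻¹ = (1, 6, 5, 7, 9, 3, 4, 2, 8).

(1, 6, 5, 7, 9, 3, 4, 2, 8)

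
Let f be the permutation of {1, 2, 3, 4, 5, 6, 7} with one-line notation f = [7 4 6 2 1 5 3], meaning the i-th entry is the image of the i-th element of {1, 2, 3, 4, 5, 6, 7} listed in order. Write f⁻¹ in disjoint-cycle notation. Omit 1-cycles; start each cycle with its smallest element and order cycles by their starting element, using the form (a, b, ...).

The cycle decomposition of f is (1, 7, 3, 6, 5)(2, 4).
The inverse reverses every cycle; in canonical form, f⁻¹ = (1, 5, 6, 3, 7)(2, 4).

(1, 5, 6, 3, 7)(2, 4)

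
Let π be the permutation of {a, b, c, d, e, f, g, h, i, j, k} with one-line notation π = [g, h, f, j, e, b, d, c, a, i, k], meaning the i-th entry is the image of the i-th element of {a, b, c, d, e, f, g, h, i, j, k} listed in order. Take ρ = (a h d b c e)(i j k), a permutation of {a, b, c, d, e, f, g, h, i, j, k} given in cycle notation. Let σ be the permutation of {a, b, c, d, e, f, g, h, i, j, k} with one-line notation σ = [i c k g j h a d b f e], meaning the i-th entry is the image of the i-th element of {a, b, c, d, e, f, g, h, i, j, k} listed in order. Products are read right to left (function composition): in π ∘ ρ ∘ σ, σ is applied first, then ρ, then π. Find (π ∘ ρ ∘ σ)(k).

Chase k: σ(k) = e; ρ(e) = a; π(a) = g. Hence (π ∘ ρ ∘ σ)(k) = g.

g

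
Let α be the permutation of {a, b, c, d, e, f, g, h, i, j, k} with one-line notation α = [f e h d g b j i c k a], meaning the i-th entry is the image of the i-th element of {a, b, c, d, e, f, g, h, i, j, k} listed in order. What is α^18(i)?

i

Tracing i → c → … returns to i after 3 steps, so i lies in a 3-cycle (c h i).
Powers repeat with period 3 on this cycle, and 18 mod 3 = 0, so α^18(i) = α^0(i).
So α^18(i) = i.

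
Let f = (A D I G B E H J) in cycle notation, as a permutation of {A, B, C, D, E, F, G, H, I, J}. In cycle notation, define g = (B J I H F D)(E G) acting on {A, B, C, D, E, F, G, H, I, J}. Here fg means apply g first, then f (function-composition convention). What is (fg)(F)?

I

(fg)(F) = f(g(F)). g(F) = D, then f(D) = I. So (fg)(F) = I.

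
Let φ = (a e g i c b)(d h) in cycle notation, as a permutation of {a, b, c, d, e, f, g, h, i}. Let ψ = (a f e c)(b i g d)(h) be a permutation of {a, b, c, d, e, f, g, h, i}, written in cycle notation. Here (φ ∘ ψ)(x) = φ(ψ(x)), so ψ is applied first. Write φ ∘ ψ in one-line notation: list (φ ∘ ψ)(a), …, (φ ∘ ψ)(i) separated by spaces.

(φ ∘ ψ)(x) = φ(ψ(x)). Computing each image: φ(ψ(a)) = φ(f) = f, φ(ψ(b)) = φ(i) = c, φ(ψ(c)) = φ(a) = e, φ(ψ(d)) = φ(b) = a, φ(ψ(e)) = φ(c) = b, φ(ψ(f)) = φ(e) = g, φ(ψ(g)) = φ(d) = h, φ(ψ(h)) = φ(h) = d, φ(ψ(i)) = φ(g) = i.
Hence φ ∘ ψ = [f c e a b g h d i].

f c e a b g h d i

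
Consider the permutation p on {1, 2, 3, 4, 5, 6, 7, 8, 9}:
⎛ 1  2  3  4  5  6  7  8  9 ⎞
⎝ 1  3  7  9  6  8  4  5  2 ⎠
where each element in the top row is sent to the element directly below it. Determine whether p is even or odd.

In disjoint-cycle form the cycle lengths are 5, 3, 1.
A cycle is odd iff its length is even; p has 0 even-length cycles, so sgn(p) = (−1)^0 and p is even.

even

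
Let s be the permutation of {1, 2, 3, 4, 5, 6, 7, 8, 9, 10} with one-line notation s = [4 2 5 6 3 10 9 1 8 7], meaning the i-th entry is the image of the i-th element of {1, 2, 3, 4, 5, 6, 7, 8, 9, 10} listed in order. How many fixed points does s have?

1

The fixed points (elements with s(x) = x) are {2}, so there is 1.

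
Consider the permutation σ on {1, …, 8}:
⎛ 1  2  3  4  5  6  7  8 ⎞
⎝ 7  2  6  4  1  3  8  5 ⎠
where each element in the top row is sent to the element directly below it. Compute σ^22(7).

Tracing 7 → 8 → … returns to 7 after 4 steps, so 7 lies in a 4-cycle (1 7 8 5).
On a 4-cycle, σ^4 is the identity, so σ^22 = σ^2 there (22 ≡ 2 mod 4).
Stepping 2 places around the cycle: 7 → 8 → 5.

5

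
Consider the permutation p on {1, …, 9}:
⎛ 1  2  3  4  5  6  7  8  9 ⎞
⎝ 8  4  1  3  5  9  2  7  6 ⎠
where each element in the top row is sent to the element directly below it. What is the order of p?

6

Decomposing into disjoint cycles gives cycle lengths 6, 2, 1.
The order of p is the least common multiple of its cycle lengths: lcm(6, 2) = 6.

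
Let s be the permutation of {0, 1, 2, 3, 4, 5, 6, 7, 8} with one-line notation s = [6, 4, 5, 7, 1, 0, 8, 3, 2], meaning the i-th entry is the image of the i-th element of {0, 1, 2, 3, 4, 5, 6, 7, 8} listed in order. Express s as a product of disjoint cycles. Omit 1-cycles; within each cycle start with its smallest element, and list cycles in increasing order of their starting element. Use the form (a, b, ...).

(0, 6, 8, 2, 5)(1, 4)(3, 7)

Start at 0 and follow images: 0 → 6 → 8 → 2 → 5 → 0, giving the cycle (0, 6, 8, 2, 5).
Repeating from the next unused element and collecting all non-trivial cycles gives (0, 6, 8, 2, 5)(1, 4)(3, 7).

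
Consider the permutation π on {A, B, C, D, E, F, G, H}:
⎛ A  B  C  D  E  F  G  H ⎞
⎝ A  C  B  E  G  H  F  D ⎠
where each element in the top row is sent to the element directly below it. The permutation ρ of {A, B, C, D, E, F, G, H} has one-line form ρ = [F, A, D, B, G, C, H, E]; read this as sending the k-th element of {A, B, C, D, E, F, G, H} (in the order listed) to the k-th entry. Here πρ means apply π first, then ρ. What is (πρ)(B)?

D

First apply π: π(B) = C, then ρ(C) = D. Thus (πρ)(B) = D.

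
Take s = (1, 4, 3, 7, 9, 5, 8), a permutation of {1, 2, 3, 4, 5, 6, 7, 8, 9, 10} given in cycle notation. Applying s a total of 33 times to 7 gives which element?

4

7 lies in the 7-cycle (1, 4, 3, 7, 9, 5, 8).
Since the cycle has length 7, s^33 acts on it the same as s^5 (33 mod 7 = 5).
Advancing 5 steps from 7: 7 → 9 → 5 → 8 → 1 → 4.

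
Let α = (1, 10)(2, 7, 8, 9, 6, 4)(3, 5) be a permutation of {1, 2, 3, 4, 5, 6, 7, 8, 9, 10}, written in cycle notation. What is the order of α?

The cycle type of α is (6, 2, 2).
Since disjoint cycles commute, ord(α) = lcm(6, 2, 2) = 6.

6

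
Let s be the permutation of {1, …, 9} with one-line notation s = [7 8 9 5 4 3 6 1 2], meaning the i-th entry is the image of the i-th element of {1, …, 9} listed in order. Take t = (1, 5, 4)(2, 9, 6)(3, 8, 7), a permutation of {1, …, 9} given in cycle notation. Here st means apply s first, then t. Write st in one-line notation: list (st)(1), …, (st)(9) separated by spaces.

3 7 6 4 1 8 2 5 9

(st)(x) = t(s(x)). Computing each image: t(s(1)) = t(7) = 3, t(s(2)) = t(8) = 7, t(s(3)) = t(9) = 6, t(s(4)) = t(5) = 4, t(s(5)) = t(4) = 1, t(s(6)) = t(3) = 8, t(s(7)) = t(6) = 2, t(s(8)) = t(1) = 5, t(s(9)) = t(2) = 9.
Hence st = [3 7 6 4 1 8 2 5 9].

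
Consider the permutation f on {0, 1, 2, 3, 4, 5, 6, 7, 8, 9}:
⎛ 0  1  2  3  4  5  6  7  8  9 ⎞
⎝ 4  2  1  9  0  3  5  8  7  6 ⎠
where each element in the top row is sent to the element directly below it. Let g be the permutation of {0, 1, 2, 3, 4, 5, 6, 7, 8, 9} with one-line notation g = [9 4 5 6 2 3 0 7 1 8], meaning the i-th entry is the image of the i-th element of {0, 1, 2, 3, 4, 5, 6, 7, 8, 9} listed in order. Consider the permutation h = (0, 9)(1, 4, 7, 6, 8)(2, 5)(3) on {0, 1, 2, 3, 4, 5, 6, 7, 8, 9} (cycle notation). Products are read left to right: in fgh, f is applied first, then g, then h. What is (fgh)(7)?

Apply the permutations in order: f(7) = 8, then g(8) = 1, then h(1) = 4. So (fgh)(7) = 4.

4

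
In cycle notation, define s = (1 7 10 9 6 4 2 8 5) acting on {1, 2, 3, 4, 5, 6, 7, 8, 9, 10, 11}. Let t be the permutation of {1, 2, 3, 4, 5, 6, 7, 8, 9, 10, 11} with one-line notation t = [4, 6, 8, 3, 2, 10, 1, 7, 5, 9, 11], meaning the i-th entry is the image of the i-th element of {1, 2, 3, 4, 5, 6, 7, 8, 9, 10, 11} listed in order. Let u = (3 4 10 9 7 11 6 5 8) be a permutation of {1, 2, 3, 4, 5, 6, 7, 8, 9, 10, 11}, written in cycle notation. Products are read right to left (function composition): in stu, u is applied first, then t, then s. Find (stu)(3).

Chase 3: u(3) = 4; t(4) = 3; s(3) = 3. Hence (stu)(3) = 3.

3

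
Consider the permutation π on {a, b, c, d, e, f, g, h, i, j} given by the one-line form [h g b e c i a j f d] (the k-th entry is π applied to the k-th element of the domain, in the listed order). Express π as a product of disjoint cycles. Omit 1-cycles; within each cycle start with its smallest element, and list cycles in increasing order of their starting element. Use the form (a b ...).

(a h j d e c b g)(f i)

Start at a and follow images: a → h → j → d → e → c → b → g → a, giving the cycle (a h j d e c b g).
Continuing from each remaining unvisited element yields (a h j d e c b g)(f i).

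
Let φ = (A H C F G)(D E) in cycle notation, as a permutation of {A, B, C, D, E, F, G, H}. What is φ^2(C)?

G

C lies in the 5-cycle (A H C F G).
Advancing 2 steps from C: C → F → G.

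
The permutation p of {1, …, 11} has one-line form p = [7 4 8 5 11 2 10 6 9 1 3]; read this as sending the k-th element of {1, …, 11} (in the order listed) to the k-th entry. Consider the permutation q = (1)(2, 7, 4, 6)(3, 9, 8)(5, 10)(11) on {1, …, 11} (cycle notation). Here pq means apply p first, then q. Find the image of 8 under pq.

First apply p: p(8) = 6, then q(6) = 2. Thus (pq)(8) = 2.

2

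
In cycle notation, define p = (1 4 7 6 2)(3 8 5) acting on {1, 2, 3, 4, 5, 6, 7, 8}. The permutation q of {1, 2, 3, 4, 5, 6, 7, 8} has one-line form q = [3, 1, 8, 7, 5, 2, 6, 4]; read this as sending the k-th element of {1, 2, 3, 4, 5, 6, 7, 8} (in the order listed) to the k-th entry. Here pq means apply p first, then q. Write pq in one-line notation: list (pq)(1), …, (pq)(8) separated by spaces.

7 3 4 6 8 1 2 5

(pq)(x) = q(p(x)). Computing each image: q(p(1)) = q(4) = 7, q(p(2)) = q(1) = 3, q(p(3)) = q(8) = 4, q(p(4)) = q(7) = 6, q(p(5)) = q(3) = 8, q(p(6)) = q(2) = 1, q(p(7)) = q(6) = 2, q(p(8)) = q(5) = 5.
Hence pq = [7 3 4 6 8 1 2 5].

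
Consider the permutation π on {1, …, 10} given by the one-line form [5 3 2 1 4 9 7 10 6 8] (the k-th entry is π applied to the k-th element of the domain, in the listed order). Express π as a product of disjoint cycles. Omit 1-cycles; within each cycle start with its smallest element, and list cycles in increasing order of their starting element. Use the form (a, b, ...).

(1, 5, 4)(2, 3)(6, 9)(8, 10)

Start at 1 and follow images: 1 → 5 → 4 → 1, giving the cycle (1, 5, 4).
Continuing from each remaining unvisited element yields (1, 5, 4)(2, 3)(6, 9)(8, 10).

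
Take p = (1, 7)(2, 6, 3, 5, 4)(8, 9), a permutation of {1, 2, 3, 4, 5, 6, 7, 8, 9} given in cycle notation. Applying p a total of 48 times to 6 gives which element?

6 lies in the 5-cycle (2, 6, 3, 5, 4).
On a 5-cycle, p^5 is the identity, so p^48 = p^3 there (48 ≡ 3 mod 5).
Advancing 3 steps from 6: 6 → 3 → 5 → 4.

4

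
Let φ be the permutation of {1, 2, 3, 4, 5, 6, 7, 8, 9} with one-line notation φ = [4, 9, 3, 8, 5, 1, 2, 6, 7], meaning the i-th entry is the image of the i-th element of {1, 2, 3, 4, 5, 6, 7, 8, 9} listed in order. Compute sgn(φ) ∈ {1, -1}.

-1

In disjoint-cycle form the cycle lengths are 4, 3, 1, 1.
A cycle of length ℓ contributes ℓ−1 transpositions, so φ is a product of 3 + 2 = 5 transpositions — odd.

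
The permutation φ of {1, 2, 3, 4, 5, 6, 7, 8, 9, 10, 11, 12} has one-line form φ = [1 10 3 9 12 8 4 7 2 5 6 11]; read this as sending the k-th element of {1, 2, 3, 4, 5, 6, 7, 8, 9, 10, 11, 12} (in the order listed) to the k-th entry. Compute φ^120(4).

4

Tracing 4 → 9 → … returns to 4 after 10 steps, so 4 lies in a 10-cycle (2 10 5 12 11 6 8 7 4 9).
On a 10-cycle, φ^10 is the identity, so φ^120 = φ^0 there (120 ≡ 0 mod 10).
So φ^120(4) = 4.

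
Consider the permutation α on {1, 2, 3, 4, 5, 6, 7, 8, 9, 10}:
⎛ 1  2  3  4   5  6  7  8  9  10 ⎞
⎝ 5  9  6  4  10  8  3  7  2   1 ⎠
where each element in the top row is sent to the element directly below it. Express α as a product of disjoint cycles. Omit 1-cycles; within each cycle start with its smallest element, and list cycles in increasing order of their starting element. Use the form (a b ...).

Start at 1 and follow images: 1 → 5 → 10 → 1, giving the cycle (1 5 10).
Repeating from the next unused element and collecting all non-trivial cycles gives (1 5 10)(2 9)(3 6 8 7).

(1 5 10)(2 9)(3 6 8 7)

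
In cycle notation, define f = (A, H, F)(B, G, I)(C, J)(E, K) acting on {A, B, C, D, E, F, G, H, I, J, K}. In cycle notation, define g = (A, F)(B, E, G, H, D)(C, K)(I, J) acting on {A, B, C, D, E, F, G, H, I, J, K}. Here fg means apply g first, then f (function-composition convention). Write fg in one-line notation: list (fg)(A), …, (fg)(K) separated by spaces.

Chase each element through g then f: A → F → A; B → E → K; C → K → E; D → B → G; E → G → I; F → A → H; G → H → F; H → D → D; I → J → C; J → I → B; K → C → J.
Collecting the images, fg = [A K E G I H F D C B J].

A K E G I H F D C B J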